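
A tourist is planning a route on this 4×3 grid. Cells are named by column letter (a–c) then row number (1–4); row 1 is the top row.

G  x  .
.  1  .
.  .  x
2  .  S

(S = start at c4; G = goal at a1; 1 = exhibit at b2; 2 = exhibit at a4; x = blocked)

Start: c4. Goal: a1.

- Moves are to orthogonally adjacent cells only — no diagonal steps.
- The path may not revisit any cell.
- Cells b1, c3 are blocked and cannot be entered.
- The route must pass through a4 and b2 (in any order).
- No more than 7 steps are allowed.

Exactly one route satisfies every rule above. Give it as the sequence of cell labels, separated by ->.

The budget equals the shortest possible length, so every move has to be on a shortest route through the required cells.
Route from c4: left 2 to a4, up 1 to a3, right 1 to b3, up 1 to b2, left 1 to a2, up 1 to a1 — 7 moves in all.
Check: all required cells visited; 7 ≤ 7 moves.

c4 -> b4 -> a4 -> a3 -> b3 -> b2 -> a2 -> a1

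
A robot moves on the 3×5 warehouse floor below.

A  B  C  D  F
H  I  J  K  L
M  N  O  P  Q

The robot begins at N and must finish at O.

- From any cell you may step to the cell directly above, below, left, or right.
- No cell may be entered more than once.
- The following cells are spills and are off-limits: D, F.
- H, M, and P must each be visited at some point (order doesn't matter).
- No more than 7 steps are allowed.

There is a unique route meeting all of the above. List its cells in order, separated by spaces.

N M H I J K P O

The 7-move cap with required stops at H, M, P leaves no slack for detours.
Route from N: left 1 to M, up 1 to H, right 3 to K, down 1 to P, left 1 to O — 7 moves in all.
Check: all required cells visited; 7 ≤ 7 moves.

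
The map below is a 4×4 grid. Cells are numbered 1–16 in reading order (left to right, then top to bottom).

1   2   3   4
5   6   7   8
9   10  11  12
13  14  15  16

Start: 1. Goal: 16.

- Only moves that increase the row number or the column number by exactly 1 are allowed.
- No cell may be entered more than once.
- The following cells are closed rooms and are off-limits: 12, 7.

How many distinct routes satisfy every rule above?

7

A right/down-only route from 1 to 16 makes exactly 3 down-moves and 3 right-moves in some order.
With no other constraints that would be C(6,3) = 20 routes.
Subtract routes through each blocked cell (inclusion–exclusion for overlaps): − through 7: 9 − through 12: 10 + through 7&12: 6 → 7.
That gives 7 routes.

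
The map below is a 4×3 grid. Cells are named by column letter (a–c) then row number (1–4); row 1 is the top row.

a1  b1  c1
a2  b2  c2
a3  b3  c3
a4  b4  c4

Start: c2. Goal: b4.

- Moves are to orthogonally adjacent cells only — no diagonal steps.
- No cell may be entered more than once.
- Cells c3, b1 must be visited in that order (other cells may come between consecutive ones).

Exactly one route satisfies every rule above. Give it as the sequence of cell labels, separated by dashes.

c2 - c3 - b3 - b2 - b1 - a1 - a2 - a3 - a4 - b4

The waypoints must appear in the order c3, b1, with no cell reused.
Route from c2: down to c3, left to b3, 2× up (reaching b1), left to a1, 3× down (reaching a4), right to b4 — 9 moves in all.
Check: order respected (c3 at step 1, b1 at step 4).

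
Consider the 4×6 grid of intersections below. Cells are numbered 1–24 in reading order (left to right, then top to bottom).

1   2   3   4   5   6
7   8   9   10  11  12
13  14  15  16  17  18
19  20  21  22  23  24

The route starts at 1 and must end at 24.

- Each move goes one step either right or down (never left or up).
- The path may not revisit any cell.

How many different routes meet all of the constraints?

A right/down-only route from 1 to 24 makes exactly 3 down-moves and 5 right-moves in some order.
With no other constraints that would be C(8,3) = 56 routes.
That gives 56 routes.

56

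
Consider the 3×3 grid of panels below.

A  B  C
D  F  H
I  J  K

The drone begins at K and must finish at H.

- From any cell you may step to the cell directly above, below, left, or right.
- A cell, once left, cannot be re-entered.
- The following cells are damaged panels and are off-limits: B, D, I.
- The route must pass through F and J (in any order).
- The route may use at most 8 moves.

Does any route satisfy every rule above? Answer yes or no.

One route that works: K → J → F → H.

yes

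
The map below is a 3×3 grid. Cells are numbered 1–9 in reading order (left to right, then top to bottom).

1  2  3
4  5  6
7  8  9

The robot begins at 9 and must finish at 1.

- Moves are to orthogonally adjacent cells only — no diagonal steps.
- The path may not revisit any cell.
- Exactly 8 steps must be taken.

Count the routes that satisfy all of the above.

2

Need simple routes of exactly 8 moves from 9 to 1 (Manhattan distance 4, so 2 moves are spent on a detour and 2 undoing it).
Enumerating: 9 6 3 2 5 8 7 4 1 | 9 8 7 4 5 6 3 2 1.
That gives 2 routes.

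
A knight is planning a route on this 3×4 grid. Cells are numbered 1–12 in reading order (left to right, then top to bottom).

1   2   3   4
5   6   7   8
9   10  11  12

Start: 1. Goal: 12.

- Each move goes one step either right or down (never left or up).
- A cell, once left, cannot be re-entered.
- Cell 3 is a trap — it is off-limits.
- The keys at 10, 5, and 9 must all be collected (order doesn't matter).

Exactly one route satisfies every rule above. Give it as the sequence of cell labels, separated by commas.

1, 5, 9, 10, 11, 12

Moves only go right or down, so the column and row indices never decrease.
Route from 1: down 2 to 9, right 3 to 12 — 5 moves in all.
Check: all required cells visited.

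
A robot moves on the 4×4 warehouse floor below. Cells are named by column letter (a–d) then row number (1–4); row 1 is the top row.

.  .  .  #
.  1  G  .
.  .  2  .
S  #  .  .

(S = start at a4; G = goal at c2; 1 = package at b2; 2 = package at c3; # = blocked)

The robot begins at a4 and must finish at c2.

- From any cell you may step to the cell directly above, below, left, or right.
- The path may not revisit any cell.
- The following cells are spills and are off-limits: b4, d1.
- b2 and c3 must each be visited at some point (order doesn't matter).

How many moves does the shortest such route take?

6

Any route passes through b2 and c3 in some order between a4 and c2. Summing Manhattan distances along each leg and taking the cheapest ordering (a4 → b2 → c3 → c2) gives a lower bound of 3 + 2 + 1 = 6 moves.
A route of 6 moves achieves this: a4 → a3 → a2 → b2 → b3 → c3 → c2.
Since 6 matches the lower bound, it is optimal.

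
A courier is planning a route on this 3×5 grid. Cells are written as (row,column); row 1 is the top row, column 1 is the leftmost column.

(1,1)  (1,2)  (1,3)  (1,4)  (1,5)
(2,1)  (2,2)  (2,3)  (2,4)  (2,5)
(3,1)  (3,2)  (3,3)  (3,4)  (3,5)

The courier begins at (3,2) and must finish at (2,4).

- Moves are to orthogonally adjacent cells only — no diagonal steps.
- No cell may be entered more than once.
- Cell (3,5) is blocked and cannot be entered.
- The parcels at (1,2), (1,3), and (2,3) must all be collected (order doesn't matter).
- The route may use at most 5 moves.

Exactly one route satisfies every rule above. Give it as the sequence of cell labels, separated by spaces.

Any route must reach (1,2), (1,3), and (2,3) and still end at (2,4) within 5 moves, so the order of the required stops is forced.
Route from (3,2): 2× up (reaching (1,2)), right to (1,3), down to (2,3), right to (2,4) — 5 moves in all.
Check: all required cells visited; 5 ≤ 5 moves.

(3,2) (2,2) (1,2) (1,3) (2,3) (2,4)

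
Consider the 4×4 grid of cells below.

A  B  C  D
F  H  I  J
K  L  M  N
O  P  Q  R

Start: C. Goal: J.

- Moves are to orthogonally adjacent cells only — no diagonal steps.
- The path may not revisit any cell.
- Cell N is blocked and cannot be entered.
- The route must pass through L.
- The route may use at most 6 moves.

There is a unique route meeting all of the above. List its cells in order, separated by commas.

C, B, H, L, M, I, J

Any route must reach L and still end at J within 6 moves, so the order of the required stops is forced.
Route from C: left to B, 2× down (reaching L), right to M, up to I, right to J — 6 moves in all.
Check: all required cells visited; 6 ≤ 6 moves.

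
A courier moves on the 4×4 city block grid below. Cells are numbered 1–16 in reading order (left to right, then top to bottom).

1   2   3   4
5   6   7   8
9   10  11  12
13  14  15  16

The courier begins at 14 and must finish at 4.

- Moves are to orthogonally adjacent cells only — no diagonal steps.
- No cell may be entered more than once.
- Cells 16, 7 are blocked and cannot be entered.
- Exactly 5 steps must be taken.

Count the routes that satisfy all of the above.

Need simple routes of exactly 5 moves from 14 to 4 (Manhattan distance 5, so 0 moves are spent on a detour and 0 undoing it).
Enumerating: 14 10 6 2 3 4 | 14 10 11 12 8 4 | 14 15 11 12 8 4.
That gives 3 routes.

3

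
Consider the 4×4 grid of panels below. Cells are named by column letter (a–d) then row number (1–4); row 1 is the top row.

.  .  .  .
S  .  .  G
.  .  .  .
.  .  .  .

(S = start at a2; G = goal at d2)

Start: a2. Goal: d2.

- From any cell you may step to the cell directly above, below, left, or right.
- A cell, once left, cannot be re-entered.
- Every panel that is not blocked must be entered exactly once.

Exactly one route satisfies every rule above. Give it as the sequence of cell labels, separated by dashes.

Need to visit all 16 open cells exactly once, starting at a2 and ending at d2.
Cell a4 has only two open neighbours (a3 and b4), so the path must pass straight through it: one of those is the cell it's entered from and the other is where it exits.
Route from a2: up to a1, right to b1, 2× down (reaching b3), left to a3, down to a4, 3× right (reaching d4), up to d3, left to c3, 2× up (reaching c1), right to d1, down to d2 — 15 moves in all.
Check: all 16 open cells covered.

a2 - a1 - b1 - b2 - b3 - a3 - a4 - b4 - c4 - d4 - d3 - c3 - c2 - c1 - d1 - d2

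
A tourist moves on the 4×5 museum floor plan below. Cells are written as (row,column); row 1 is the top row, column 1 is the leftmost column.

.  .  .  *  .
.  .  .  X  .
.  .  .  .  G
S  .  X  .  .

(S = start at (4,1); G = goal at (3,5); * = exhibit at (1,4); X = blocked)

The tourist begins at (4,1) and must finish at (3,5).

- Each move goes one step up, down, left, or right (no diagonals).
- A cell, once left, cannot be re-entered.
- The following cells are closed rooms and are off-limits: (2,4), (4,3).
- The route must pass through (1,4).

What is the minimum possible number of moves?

9

Any route passes through (1,4) somewhere between (4,1) and (3,5). Summing Manhattan distances along the two legs ((4,1) → (1,4) → (3,5)) gives a lower bound of 6 + 3 = 9 moves.
A route of 9 moves achieves this: (4,1) → (3,1) → (2,1) → (1,1) → (1,2) → (1,3) → (1,4) → (1,5) → (2,5) → (3,5).
Since 9 matches the lower bound, it is optimal.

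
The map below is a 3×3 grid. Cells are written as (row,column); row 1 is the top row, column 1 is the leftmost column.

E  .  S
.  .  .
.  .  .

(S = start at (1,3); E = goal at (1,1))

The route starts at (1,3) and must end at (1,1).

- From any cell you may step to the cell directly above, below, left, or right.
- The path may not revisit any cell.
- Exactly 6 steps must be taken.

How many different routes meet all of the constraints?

Need simple routes of exactly 6 moves from (1,3) to (1,1) (Manhattan distance 2, so 2 moves are spent on a detour and 2 undoing it).
Enumerating: (1,3) (2,3) (3,3) (3,2) (2,2) (1,2) (1,1) | (1,3) (2,3) (3,3) (3,2) (2,2) (2,1) (1,1) | (1,3) (2,3) (3,3) (3,2) (3,1) (2,1) (1,1) | (1,3) (2,3) (2,2) (3,2) (3,1) (2,1) (1,1) | (1,3) (1,2) (2,2) (3,2) (3,1) (2,1) (1,1).
That gives 5 routes.

5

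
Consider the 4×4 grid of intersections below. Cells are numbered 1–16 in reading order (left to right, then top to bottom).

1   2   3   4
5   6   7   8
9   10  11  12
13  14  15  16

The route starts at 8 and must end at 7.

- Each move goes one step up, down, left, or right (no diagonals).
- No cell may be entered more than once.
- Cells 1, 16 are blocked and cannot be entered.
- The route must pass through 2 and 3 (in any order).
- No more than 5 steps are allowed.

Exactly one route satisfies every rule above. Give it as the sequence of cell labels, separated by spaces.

The 5-move cap with required stops at 2, 3 leaves no slack for detours.
Route from 8: up to 4, 2× left (reaching 2), down to 6, right to 7 — 5 moves in all.
Check: all required cells visited; 5 ≤ 5 moves.

8 4 3 2 6 7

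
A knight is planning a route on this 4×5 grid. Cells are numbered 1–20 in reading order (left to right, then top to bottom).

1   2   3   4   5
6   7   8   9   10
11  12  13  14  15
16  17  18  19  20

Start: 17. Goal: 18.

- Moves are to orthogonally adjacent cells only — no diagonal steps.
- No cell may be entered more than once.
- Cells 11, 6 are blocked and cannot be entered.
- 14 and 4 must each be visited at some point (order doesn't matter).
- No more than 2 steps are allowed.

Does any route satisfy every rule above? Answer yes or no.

no

Even ignoring the no-revisit rule, getting from 17 to 18, taking the cheapest ordering 17 → 14 → 4 → 18 needs at least 3 + 2 + 4 = 9 moves (Manhattan distance per leg), which exceeds the 2-move limit.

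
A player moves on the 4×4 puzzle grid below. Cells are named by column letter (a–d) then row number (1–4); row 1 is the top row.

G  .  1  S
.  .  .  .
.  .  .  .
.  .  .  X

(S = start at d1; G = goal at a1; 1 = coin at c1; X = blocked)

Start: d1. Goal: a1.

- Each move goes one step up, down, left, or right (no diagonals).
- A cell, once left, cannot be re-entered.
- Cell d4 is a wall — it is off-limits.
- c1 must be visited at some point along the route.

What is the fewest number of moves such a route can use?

3

Any route passes through c1 somewhere between d1 and a1. Summing Manhattan distances along the two legs (d1 → c1 → a1) gives a lower bound of 1 + 2 = 3 moves.
A route of 3 moves achieves this: d1 → c1 → b1 → a1.
Since 3 matches the lower bound, it is optimal.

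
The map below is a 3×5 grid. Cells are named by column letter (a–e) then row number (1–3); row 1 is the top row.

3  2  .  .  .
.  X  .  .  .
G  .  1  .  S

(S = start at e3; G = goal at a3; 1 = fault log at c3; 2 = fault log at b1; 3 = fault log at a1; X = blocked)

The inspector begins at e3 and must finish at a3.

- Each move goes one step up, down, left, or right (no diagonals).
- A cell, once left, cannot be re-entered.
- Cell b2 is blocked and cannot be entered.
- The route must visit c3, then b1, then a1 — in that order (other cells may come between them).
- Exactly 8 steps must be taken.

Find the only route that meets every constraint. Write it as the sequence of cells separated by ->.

e3 -> d3 -> c3 -> c2 -> c1 -> b1 -> a1 -> a2 -> a3

The waypoints must appear in the order c3, b1, a1, with no cell reused.
Route from e3: 2× left (reaching c3), 2× up (reaching c1), 2× left (reaching a1), 2× down (reaching a3) — 8 moves in all.
Check: order respected (1 at step 2, 2 at step 5, 3 at step 6); 8 moves as required.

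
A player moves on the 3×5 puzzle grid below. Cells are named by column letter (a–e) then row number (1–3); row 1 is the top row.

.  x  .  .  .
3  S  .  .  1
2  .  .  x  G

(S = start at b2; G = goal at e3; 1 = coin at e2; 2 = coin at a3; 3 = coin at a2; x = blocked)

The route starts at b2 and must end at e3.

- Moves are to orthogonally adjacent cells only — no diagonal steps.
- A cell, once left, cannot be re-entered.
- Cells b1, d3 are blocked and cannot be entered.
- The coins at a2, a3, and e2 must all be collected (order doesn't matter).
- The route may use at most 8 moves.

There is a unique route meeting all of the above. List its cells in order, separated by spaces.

b2 a2 a3 b3 c3 c2 d2 e2 e3

The 8-move cap with required stops at a2, a3, e2 leaves no slack for detours.
Route from b2: left to a2, down to a3, 2× right (reaching c3), up to c2, 2× right (reaching e2), down to e3 — 8 moves in all.
Check: all required cells visited; 8 ≤ 8 moves.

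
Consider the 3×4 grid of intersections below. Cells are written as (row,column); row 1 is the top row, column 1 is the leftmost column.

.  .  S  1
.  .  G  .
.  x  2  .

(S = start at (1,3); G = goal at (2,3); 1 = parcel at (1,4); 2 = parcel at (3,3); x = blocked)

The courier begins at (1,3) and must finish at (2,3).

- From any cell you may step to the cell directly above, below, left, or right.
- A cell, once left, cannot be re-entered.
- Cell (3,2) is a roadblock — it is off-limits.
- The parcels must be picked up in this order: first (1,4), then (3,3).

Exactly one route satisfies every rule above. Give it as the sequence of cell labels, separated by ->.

The waypoints must appear in the order (1,4), (3,3), with no cell reused.
Route from (1,3): right 1 to (1,4), down 2 to (3,4), left 1 to (3,3), up 1 to (2,3) — 5 moves in all.
Check: order respected (1 at step 1, 2 at step 4).

(1,3) -> (1,4) -> (2,4) -> (3,4) -> (3,3) -> (2,3)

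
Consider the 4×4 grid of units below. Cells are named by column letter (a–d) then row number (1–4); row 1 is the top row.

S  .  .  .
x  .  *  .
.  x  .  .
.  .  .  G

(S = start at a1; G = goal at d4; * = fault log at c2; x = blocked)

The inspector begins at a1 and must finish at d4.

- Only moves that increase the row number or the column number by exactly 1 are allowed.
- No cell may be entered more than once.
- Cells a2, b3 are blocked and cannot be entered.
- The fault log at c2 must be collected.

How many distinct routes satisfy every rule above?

A right/down-only route from a1 to d4 makes exactly 3 down-moves and 3 right-moves in some order.
With no other constraints that would be C(6,3) = 20 routes.
Split at c2 and multiply the segment counts (each segment already excludes blocked cells): a1→c2: 2; c2→d4: 3; product = 6.
That gives 6 routes.

6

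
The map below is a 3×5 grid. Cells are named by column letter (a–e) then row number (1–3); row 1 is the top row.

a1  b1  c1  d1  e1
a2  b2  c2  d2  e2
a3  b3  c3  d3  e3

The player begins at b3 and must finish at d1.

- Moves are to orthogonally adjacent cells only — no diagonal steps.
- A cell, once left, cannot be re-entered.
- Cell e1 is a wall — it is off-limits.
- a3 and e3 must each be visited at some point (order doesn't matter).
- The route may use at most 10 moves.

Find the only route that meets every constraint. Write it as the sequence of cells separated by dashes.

b3 - a3 - a2 - b2 - c2 - c3 - d3 - e3 - e2 - d2 - d1

The budget equals the shortest possible length, so every move has to be on a shortest route through the required cells.
Route from b3: left to a3, up to a2, 2× right (reaching c2), down to c3, 2× right (reaching e3), up to e2, left to d2, up to d1 — 10 moves in all.
Check: all required cells visited; 10 ≤ 10 moves.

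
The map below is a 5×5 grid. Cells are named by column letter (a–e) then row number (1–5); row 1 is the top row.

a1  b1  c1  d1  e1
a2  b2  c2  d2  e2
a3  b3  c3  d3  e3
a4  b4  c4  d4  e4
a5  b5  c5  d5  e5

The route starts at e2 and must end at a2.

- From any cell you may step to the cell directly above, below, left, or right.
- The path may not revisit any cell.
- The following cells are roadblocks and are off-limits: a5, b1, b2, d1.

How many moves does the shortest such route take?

6

The Manhattan distance from e2 to a2 is |2−2| + |5−1| = 4, so at least 4 moves are needed.
That bound ignores the blocked cells. Measuring each leg by the fewest moves that actually steer around them (e2→a2: 6) raises the lower bound to 6.
A route of 6 moves exists: e2 → e3 → d3 → c3 → b3 → a3 → a2.
Since 6 matches that lower bound, it is optimal.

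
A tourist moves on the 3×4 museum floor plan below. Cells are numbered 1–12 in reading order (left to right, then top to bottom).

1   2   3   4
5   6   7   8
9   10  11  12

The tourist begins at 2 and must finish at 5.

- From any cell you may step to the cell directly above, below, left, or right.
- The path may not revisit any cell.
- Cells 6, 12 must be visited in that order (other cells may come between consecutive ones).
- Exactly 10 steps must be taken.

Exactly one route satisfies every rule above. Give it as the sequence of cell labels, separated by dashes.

2 - 6 - 7 - 3 - 4 - 8 - 12 - 11 - 10 - 9 - 5

The waypoints must appear in the order 6, 12, with no cell reused.
Route from 2: down 1 to 6, right 1 to 7, up 1 to 3, right 1 to 4, down 2 to 12, left 3 to 9, up 1 to 5 — 10 moves in all.
Check: order respected (6 at step 1, 12 at step 6); 10 moves as required.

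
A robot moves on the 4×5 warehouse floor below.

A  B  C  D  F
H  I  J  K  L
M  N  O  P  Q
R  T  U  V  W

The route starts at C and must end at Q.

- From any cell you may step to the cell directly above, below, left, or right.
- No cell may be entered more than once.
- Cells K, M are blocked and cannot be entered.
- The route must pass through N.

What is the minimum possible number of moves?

6

Any route passes through N somewhere between C and Q. Summing Manhattan distances along the two legs (C → N → Q) gives a lower bound of 3 + 3 = 6 moves.
A route of 6 moves achieves this: C → J → I → N → O → P → Q.
Since 6 matches the lower bound, it is optimal.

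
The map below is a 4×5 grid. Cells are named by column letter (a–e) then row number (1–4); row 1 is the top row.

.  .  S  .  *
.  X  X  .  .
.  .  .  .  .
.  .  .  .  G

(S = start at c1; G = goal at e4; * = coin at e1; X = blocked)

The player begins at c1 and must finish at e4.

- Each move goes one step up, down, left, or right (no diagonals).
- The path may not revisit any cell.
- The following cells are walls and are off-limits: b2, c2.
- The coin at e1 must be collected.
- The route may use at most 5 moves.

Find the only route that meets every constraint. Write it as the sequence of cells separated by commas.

c1, d1, e1, e2, e3, e4

The budget equals the shortest possible length, so every move has to be on a shortest route through the required cells.
Route from c1: right 2 to e1, down 3 to e4 — 5 moves in all.
Check: all required cells visited; 5 ≤ 5 moves.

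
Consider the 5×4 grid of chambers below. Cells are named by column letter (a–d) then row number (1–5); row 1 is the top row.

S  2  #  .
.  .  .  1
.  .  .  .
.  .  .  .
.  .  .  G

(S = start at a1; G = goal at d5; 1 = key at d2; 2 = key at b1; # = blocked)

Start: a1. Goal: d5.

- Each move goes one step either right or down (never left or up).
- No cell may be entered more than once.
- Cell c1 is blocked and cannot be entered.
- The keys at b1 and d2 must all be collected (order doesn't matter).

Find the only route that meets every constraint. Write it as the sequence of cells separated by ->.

Moves only go right or down, so the column and row indices never decrease.
Route from a1: right to b1, down to b2, 2× right (reaching d2), 3× down (reaching d5) — 7 moves in all.
Check: all required cells visited.

a1 -> b1 -> b2 -> c2 -> d2 -> d3 -> d4 -> d5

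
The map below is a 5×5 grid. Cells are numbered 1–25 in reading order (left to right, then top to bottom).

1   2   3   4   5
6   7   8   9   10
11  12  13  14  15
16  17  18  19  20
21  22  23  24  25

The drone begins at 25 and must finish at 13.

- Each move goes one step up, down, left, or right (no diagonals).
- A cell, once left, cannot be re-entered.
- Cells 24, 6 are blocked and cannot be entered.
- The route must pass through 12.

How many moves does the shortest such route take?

6

Any route passes through 12 somewhere between 25 and 13. Summing Manhattan distances along the two legs (25 → 12 → 13) gives a lower bound of 5 + 1 = 6 moves.
A route of 6 moves achieves this: 25 → 20 → 19 → 18 → 17 → 12 → 13.
Since 6 matches the lower bound, it is optimal.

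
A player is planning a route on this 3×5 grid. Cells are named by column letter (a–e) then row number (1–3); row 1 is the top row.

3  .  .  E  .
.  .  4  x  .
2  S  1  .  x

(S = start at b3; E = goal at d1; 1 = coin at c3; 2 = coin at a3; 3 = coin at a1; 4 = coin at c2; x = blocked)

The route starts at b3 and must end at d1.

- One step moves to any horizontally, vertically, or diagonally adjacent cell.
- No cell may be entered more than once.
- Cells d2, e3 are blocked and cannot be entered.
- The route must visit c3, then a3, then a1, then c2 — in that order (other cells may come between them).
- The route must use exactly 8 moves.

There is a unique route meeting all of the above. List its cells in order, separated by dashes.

b3 - c3 - b2 - a3 - a2 - a1 - b1 - c2 - d1

The waypoints must appear in the order c3, a3, a1, c2, with no cell reused.
Route from b3: right to c3, up-left to b2, down-left to a3, 2× up (reaching a1), right to b1, down-right to c2, up-right to d1 — 8 moves in all.
Check: order respected (1 at step 1, 2 at step 3, 3 at step 5, 4 at step 7); 8 moves as required.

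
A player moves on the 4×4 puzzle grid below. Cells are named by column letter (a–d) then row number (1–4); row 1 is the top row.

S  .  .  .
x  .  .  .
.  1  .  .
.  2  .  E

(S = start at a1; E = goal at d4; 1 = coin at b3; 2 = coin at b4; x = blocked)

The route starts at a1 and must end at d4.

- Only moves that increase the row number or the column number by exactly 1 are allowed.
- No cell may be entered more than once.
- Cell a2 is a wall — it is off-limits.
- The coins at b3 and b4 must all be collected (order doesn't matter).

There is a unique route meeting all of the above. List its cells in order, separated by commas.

Moves only go right or down, so the column and row indices never decrease.
Route from a1: right to b1, 3× down (reaching b4), 2× right (reaching d4) — 6 moves in all.
Check: all required cells visited.

a1, b1, b2, b3, b4, c4, d4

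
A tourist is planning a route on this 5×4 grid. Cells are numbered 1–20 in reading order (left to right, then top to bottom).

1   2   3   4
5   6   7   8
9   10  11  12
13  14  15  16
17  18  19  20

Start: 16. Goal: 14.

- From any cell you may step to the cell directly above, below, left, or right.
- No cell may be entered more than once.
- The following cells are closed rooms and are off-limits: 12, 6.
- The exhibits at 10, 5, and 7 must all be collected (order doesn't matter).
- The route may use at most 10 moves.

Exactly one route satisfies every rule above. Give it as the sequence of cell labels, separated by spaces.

16 15 11 7 3 2 1 5 9 10 14

Any route must reach 10, 5, and 7 and still end at 14 within 10 moves, so the order of the required stops is forced.
Route from 16: left 1 to 15, up 3 to 3, left 2 to 1, down 2 to 9, right 1 to 10, down 1 to 14 — 10 moves in all.
Check: all required cells visited; 10 ≤ 10 moves.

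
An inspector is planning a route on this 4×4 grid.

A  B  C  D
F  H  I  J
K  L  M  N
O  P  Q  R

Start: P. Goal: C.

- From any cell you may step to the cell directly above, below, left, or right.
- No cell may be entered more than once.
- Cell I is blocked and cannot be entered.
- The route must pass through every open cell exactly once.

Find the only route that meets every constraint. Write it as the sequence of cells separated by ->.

P -> O -> K -> F -> A -> B -> H -> L -> M -> Q -> R -> N -> J -> D -> C

Need to visit all 15 open cells exactly once, starting at P and ending at C.
Route from P: left 1 to O, up 3 to A, right 1 to B, down 2 to L, right 1 to M, down 1 to Q, right 1 to R, up 3 to D, left 1 to C — 14 moves in all.
Check: all 15 open cells covered.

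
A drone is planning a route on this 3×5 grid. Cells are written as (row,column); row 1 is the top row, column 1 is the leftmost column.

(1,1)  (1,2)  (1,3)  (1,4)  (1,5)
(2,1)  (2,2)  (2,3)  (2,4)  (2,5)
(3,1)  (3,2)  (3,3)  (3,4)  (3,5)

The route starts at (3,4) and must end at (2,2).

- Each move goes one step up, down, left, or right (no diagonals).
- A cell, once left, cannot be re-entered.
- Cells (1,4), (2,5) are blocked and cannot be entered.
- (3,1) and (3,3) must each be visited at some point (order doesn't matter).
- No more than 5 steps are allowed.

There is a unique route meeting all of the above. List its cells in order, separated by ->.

(3,4) -> (3,3) -> (3,2) -> (3,1) -> (2,1) -> (2,2)

The 5-move cap with required stops at (3,1), (3,3) leaves no slack for detours.
Route from (3,4): 3× left (reaching (3,1)), up to (2,1), right to (2,2) — 5 moves in all.
Check: all required cells visited; 5 ≤ 5 moves.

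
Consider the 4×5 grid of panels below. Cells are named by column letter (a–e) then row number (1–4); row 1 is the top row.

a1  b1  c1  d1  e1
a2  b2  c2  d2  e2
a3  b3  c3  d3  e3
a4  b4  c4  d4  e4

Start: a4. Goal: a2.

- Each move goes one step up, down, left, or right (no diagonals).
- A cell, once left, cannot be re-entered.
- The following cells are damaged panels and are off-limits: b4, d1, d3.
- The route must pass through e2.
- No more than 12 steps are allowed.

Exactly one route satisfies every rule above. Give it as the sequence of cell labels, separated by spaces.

The budget equals the shortest possible length, so every move has to be on a shortest route through the required cells.
Route from a4: up 1 to a3, right 2 to c3, down 1 to c4, right 2 to e4, up 2 to e2, left 4 to a2 — 12 moves in all.
Check: all required cells visited; 12 ≤ 12 moves.

a4 a3 b3 c3 c4 d4 e4 e3 e2 d2 c2 b2 a2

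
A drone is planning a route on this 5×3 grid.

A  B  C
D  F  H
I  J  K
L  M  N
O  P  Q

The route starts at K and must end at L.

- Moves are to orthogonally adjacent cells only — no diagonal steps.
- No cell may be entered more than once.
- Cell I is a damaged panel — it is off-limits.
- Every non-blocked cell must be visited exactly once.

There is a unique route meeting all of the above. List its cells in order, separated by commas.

Need to visit all 14 open cells exactly once, starting at K and ending at L.
Cell Q has only two open neighbours (N and P), so the path must pass straight through it: one of those is the cell it's entered from and the other is where it exits.
Route from K: 2× up (reaching C), 2× left (reaching A), down to D, right to F, 2× down (reaching M), right to N, down to Q, 2× left (reaching O), up to L — 13 moves in all.
Check: all 14 open cells covered.

K, H, C, B, A, D, F, J, M, N, Q, P, O, L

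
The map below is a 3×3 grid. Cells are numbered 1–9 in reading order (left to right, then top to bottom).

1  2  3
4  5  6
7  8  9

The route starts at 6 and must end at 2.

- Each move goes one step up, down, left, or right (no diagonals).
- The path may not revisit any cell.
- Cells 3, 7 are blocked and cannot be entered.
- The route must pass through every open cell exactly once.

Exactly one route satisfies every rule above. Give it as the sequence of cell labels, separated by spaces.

6 9 8 5 4 1 2

Need to visit all 7 open cells exactly once, starting at 6 and ending at 2.
Cell 9 has only two open neighbours (6 and 8), so the path must pass straight through it: one of those is the cell it's entered from and the other is where it exits.
Route from 6: down 1 to 9, left 1 to 8, up 1 to 5, left 1 to 4, up 1 to 1, right 1 to 2 — 6 moves in all.
Check: all 7 open cells covered.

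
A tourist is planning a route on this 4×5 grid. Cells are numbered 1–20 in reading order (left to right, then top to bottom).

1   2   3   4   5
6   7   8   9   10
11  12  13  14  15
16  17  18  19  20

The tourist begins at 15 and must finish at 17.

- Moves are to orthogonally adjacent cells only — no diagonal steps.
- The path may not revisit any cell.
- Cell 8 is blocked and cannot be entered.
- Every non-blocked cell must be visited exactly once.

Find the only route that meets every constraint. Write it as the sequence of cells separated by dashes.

Need to visit all 19 open cells exactly once, starting at 15 and ending at 17.
Cell 20 has only two open neighbours (15 and 19), so the path must pass straight through it: one of those is the cell it's entered from and the other is where it exits.
Route from 15: down to 20, 2× left (reaching 18), up to 13, right to 14, up to 9, right to 10, up to 5, 4× left (reaching 1), down to 6, right to 7, down to 12, left to 11, down to 16, right to 17 — 18 moves in all.
Check: all 19 open cells covered.

15 - 20 - 19 - 18 - 13 - 14 - 9 - 10 - 5 - 4 - 3 - 2 - 1 - 6 - 7 - 12 - 11 - 16 - 17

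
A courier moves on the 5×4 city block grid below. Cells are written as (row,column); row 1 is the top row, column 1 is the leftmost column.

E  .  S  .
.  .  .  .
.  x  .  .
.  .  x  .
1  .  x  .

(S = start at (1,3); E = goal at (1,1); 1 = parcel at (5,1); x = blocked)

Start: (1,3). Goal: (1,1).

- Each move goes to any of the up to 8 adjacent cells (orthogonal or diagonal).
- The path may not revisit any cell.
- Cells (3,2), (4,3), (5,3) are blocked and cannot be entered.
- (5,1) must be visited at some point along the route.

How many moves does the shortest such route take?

Any route passes through (5,1) somewhere between (1,3) and (1,1). Summing Chebyshev distances along the two legs ((1,3) → (5,1) → (1,1)) gives a lower bound of 4 + 4 = 8 moves.
A route of 8 moves achieves this: (1,3) → (2,2) → (3,3) → (4,2) → (5,1) → (4,1) → (3,1) → (2,1) → (1,1).
Since 8 matches the lower bound, it is optimal.

8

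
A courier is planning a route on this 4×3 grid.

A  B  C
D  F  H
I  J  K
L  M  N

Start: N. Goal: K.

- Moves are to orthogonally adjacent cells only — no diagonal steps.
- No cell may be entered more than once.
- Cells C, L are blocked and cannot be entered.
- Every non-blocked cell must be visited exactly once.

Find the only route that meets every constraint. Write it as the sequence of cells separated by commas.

Need to visit all 10 open cells exactly once, starting at N and ending at K.
Cell I has only two open neighbours (D and J), so the path must pass straight through it: one of those is the cell it's entered from and the other is where it exits.
Route from N: left 1 to M, up 1 to J, left 1 to I, up 2 to A, right 1 to B, down 1 to F, right 1 to H, down 1 to K — 9 moves in all.
Check: all 10 open cells covered.

N, M, J, I, D, A, B, F, H, K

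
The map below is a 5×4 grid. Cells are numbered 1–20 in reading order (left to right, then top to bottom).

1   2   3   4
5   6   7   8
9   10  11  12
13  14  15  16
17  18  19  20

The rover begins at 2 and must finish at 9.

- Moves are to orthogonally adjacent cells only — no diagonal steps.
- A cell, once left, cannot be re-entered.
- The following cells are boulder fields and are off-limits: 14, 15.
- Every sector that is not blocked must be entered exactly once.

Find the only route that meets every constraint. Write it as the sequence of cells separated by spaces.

Need to visit all 18 open cells exactly once, starting at 2 and ending at 9.
Route from 2: left 1 to 1, down 1 to 5, right 1 to 6, down 1 to 10, right 1 to 11, up 2 to 3, right 1 to 4, down 4 to 20, left 3 to 17, up 2 to 9 — 17 moves in all.
Check: all 18 open cells covered.

2 1 5 6 10 11 7 3 4 8 12 16 20 19 18 17 13 9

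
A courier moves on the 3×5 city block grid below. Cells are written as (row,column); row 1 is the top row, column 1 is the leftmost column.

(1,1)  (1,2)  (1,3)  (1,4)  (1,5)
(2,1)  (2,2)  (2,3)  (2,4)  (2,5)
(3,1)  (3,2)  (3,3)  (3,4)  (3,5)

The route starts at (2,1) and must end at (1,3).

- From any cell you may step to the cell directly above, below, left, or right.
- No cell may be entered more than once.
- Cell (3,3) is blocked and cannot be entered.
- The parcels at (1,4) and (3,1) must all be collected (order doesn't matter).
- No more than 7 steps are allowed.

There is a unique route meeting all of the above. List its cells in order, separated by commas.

Any route must reach (1,4) and (3,1) and still end at (1,3) within 7 moves, so the order of the required stops is forced.
Route from (2,1): down 1 to (3,1), right 1 to (3,2), up 1 to (2,2), right 2 to (2,4), up 1 to (1,4), left 1 to (1,3) — 7 moves in all.
Check: all required cells visited; 7 ≤ 7 moves.

(2,1), (3,1), (3,2), (2,2), (2,3), (2,4), (1,4), (1,3)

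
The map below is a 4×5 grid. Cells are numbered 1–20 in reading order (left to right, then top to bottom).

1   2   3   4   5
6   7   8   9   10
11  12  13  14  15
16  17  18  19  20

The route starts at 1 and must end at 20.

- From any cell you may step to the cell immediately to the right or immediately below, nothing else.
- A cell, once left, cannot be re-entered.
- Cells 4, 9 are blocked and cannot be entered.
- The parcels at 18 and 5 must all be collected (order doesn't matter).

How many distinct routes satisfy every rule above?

0

A right/down-only route from 1 to 20 makes exactly 3 down-moves and 4 right-moves in some order.
With no other constraints that would be C(7,3) = 35 routes.
18 is below but to the left of 5: going 5 → 18 would need a leftward move and 18 → 5 an upward move, so no right/down-only route can visit both required cells.
No route satisfies every constraint, so the count is 0.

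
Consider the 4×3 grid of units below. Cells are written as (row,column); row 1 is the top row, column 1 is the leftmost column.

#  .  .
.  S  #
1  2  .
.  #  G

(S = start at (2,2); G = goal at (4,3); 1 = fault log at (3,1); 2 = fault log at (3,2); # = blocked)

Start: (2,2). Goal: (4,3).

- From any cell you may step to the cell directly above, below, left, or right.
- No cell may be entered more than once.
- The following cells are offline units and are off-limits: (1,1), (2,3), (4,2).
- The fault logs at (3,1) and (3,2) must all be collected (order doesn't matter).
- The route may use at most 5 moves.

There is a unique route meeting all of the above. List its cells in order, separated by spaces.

The budget equals the shortest possible length, so every move has to be on a shortest route through the required cells.
Route from (2,2): left to (2,1), down to (3,1), 2× right (reaching (3,3)), down to (4,3) — 5 moves in all.
Check: all required cells visited; 5 ≤ 5 moves.

(2,2) (2,1) (3,1) (3,2) (3,3) (4,3)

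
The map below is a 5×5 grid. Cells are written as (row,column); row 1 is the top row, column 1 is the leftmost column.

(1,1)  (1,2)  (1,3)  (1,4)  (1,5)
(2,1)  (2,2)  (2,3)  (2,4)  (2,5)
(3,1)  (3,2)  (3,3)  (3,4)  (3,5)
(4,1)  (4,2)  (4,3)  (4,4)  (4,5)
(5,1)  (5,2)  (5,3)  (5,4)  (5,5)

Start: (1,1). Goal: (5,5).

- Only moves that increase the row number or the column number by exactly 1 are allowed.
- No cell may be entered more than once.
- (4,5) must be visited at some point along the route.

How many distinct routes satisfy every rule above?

35

A right/down-only route from (1,1) to (5,5) makes exactly 4 down-moves and 4 right-moves in some order.
With no other constraints that would be C(8,4) = 70 routes.
Split at (4,5) and multiply the segment counts: (1,1)→(4,5): 35; (4,5)→(5,5): 1; product = 35.
That gives 35 routes.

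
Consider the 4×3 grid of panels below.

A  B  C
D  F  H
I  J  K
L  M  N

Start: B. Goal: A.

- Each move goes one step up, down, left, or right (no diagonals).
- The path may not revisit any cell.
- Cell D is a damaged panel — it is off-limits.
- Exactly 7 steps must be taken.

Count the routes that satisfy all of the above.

0

Need simple routes of exactly 7 moves from B to A (Manhattan distance 1, so 3 moves are spent on a detour and 3 undoing it).
No route satisfies every constraint, so the count is 0.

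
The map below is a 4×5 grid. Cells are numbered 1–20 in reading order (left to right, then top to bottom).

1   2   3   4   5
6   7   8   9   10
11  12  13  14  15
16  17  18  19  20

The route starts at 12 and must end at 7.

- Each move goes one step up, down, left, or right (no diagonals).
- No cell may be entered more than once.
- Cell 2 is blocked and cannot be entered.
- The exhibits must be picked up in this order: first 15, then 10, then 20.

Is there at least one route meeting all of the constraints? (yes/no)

no

Ignoring the required order, 39 revisit-free routes from 12 to 7 pass through all of 15, 10, and 20; the waypoint orders that occur are 20 → 15 → 10 (31); 10 → 15 → 20 (8) — never 15 → 10 → 20.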